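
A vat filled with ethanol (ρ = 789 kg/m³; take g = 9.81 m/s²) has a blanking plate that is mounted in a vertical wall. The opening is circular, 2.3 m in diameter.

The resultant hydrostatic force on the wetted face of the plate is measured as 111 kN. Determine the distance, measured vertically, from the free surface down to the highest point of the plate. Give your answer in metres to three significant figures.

d_top ≈ 2.30 m

γ = ρg = 789 × 9.81 / 1000 = 7.74009 kN/m³.
A = π(1.15)² = 4.15476 m².
From F = γ·h_c·A, the centroid depth is h_c = 111/(7.74009 × 4.15476) = 3.45168 m.
The centroid is at the centre, 1.15 m below the top of the plate, so the highest point sits at h_top = 3.45168 − 1.15 = 2.30168 m below the surface.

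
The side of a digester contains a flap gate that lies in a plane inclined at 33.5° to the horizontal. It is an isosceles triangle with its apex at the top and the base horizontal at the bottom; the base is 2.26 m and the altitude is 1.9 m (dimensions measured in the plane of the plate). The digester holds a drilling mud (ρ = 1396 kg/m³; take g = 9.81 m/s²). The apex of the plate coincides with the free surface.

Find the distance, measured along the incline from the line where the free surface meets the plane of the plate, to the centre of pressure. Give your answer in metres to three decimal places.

y_p = 1.425 m

γ = ρg = 1396 × 9.81 / 1000 = 13.69476 kN/m³.
Let θ = 33.5° be the plate's angle to the horizontal; measure y along the incline from where the plane meets the free surface. Vertical depth h = y·sinθ with sinθ = 0.551937.
With the apex up, the centroid sits 2h/3 = 2 × 1.9/3 = 1.26667 m below the apex, so y_c = 1.26667 m and h_c = 1.26667 × 0.551937 = 0.699122 m.
A = ½ × 2.26 × 1.9 = 2.147 m².
Resultant F = γ·h_c·A = 13.69476 × 0.699122 × 2.147 = 20.556 kN.
I_c = b·h³/36 = 2.26 × 1.9³/36 = 0.430593 m⁴.
Centre of pressure: y_p = y_c + I_c/(y_c·A) = 1.26667 + 0.430593/(1.26667 × 2.147) = 1.26667 + 0.158333 = 1.425 m along the plane.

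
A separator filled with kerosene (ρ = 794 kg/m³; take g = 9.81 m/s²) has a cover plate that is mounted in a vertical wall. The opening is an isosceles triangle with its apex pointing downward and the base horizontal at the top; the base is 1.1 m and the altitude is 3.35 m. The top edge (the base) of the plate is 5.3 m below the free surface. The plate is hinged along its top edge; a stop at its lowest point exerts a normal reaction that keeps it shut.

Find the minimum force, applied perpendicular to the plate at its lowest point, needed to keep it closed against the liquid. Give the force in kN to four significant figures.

γ = ρg = 794 × 9.81 / 1000 = 7.78914 kN/m³.
With the apex down, the centroid sits h/3 = 3.35/3 = 1.11667 m below the base (the top edge), so the centroid depth is h_c = 5.3 + 1.11667 = 6.41667 m.
A = ½ × 1.1 × 3.35 = 1.8425 m².
Resultant F = γ·h_c·A = 7.78914 × 6.41667 × 1.8425 = 92.0888 kN.
I_c = b·h³/36 = 1.1 × 3.35³/36 = 1.14875 m⁴.
Centre of pressure: y_p = y_c + I_c/(y_c·A) = 6.41667 + 1.14875/(6.41667 × 1.8425) = 6.41667 + 0.0971647 = 6.51383 m along the plane.
The resultant acts 1.11667 + 0.0971647 = 1.21383 m (along the plate) below the hinge at the top edge, so the moment about the hinge is M = F × 1.21383 = 92.0888 × 1.21383 = 111.78 kN·m.
A normal force at the bottom, 3.35 m from the hinge, must supply this moment: P = 111.78/3.35 = 33.3672 kN.

P ≈ 33.37 kN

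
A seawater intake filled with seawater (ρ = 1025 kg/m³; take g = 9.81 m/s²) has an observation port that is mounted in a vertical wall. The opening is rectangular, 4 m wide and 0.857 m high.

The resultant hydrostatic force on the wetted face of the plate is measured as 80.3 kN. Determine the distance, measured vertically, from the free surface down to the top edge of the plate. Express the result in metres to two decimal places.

γ = ρg = 1025 × 9.81 / 1000 = 10.05525 kN/m³.
A = 4 × 0.857 = 3.428 m².
From F = γ·h_c·A, the centroid depth is h_c = 80.3/(10.05525 × 3.428) = 2.3296 m.
The centroid lies 0.857/2 = 0.4285 m below the top edge, so the top edge sits at h_top = 2.3296 − 0.4285 = 1.9011 m below the surface.

d_top ≈ 1.90 m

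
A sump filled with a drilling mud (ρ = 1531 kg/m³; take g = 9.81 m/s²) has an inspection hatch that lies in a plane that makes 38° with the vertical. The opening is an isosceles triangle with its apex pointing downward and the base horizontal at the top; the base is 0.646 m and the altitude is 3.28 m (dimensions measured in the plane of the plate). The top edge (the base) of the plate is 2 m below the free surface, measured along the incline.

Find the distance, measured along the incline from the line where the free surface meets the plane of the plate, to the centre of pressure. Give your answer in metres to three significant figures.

y_p = 3.29 m

γ = ρg = 1531 × 9.81 / 1000 = 15.01911 kN/m³.
The plate makes 38° with the vertical, i.e. θ = 90° − 38° = 52° to the horizontal. Measuring y along the incline from the free-surface line, vertical depth h = y·sinθ with sinθ = 0.788011.
With the apex down, the centroid sits h/3 = 3.28/3 = 1.09333 m below the base (the top edge), so y_c = 2 + 1.09333 = 3.09333 m and h_c = 3.09333 × 0.788011 = 2.43758 m.
A = ½ × 0.646 × 3.28 = 1.05944 m².
Resultant F = γ·h_c·A = 15.01911 × 2.43758 × 1.05944 = 38.7864 kN.
I_c = b·h³/36 = 0.646 × 3.28³/36 = 0.633216 m⁴.
Centre of pressure: y_p = y_c + I_c/(y_c·A) = 3.09333 + 0.633216/(3.09333 × 1.05944) = 3.09333 + 0.193219 = 3.28655 m along the plane.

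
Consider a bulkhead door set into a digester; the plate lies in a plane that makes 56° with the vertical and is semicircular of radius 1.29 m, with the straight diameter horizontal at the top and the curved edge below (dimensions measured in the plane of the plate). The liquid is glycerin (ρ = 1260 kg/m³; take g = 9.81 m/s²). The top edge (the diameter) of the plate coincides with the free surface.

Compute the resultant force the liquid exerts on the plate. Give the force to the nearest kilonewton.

γ = ρg = 1260 × 9.81 / 1000 = 12.3606 kN/m³.
The plate makes 56° with the vertical, i.e. θ = 90° − 56° = 34° to the horizontal. Measuring y along the incline from the free-surface line, vertical depth h = y·sinθ with sinθ = 0.559193.
The centroid of a semicircle lies 4r/(3π) = 0.547493 m from the diameter, here below the top edge, so y_c = 0.547493 m and h_c = 0.547493 × 0.559193 = 0.306154 m.
A = πr²/2 = π × 1.29²/2 = 2.61396 m².
Resultant F = γ·h_c·A = 12.3606 × 0.306154 × 2.61396 = 9.89187 kN.

F ≈ 10 kN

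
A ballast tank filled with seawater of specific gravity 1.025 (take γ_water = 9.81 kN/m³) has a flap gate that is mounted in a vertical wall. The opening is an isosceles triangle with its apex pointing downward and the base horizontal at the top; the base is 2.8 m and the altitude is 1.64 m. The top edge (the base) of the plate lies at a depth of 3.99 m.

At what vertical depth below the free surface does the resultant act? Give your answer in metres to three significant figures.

h_p = 4.57 m

γ = 1.025 × 9.81 = 10.05525 kN/m³.
With the apex down, the centroid sits h/3 = 1.64/3 = 0.546667 m below the base (the top edge), so the centroid depth is h_c = 3.99 + 0.546667 = 4.53667 m.
A = ½ × 2.8 × 1.64 = 2.296 m².
Resultant F = γ·h_c·A = 10.05525 × 4.53667 × 2.296 = 104.737 kN.
I_c = b·h³/36 = 2.8 × 1.64³/36 = 0.343073 m⁴.
Centre of pressure: y_p = y_c + I_c/(y_c·A) = 4.53667 + 0.343073/(4.53667 × 2.296) = 4.53667 + 0.0329365 = 4.56961 m along the plane.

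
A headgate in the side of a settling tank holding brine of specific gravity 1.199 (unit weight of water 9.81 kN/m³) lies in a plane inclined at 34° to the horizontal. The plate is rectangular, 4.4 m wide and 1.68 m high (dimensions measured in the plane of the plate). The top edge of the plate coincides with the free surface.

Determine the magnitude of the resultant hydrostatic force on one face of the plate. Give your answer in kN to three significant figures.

F ≈ 40.8 kN

γ = 1.199 × 9.81 = 11.76219 kN/m³.
Let θ = 34° be the plate's angle to the horizontal; measure y along the incline from where the plane meets the free surface. Vertical depth h = y·sinθ with sinθ = 0.559193.
The centroid lies 1.68/2 = 0.84 m below the top edge, so y_c = 0.84 m and h_c = 0.84 × 0.559193 = 0.469722 m.
A = 4.4 × 1.68 = 7.392 m².
Resultant F = γ·h_c·A = 11.76219 × 0.469722 × 7.392 = 40.8405 kN.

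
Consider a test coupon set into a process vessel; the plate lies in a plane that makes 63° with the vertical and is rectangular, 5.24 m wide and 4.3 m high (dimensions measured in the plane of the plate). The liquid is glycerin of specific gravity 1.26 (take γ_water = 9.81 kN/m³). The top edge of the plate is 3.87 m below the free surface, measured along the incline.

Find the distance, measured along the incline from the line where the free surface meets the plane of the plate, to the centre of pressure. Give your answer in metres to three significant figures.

y_p = 6.28 m

γ = 1.26 × 9.81 = 12.3606 kN/m³.
The plate makes 63° with the vertical, i.e. θ = 90° − 63° = 27° to the horizontal. Measuring y along the incline from the free-surface line, vertical depth h = y·sinθ with sinθ = 0.453990.
The centroid lies 4.3/2 = 2.15 m below the top edge, so y_c = 3.87 + 2.15 = 6.02 m and h_c = 6.02 × 0.453990 = 2.73302 m.
A = 5.24 × 4.3 = 22.532 m².
Resultant F = γ·h_c·A = 12.3606 × 2.73302 × 22.532 = 761.171 kN.
I_c = b·h³/12 = 5.24 × 4.3³/12 = 34.7181 m⁴.
Centre of pressure: y_p = y_c + I_c/(y_c·A) = 6.02 + 34.7181/(6.02 × 22.532) = 6.02 + 0.255953 = 6.27595 m along the plane.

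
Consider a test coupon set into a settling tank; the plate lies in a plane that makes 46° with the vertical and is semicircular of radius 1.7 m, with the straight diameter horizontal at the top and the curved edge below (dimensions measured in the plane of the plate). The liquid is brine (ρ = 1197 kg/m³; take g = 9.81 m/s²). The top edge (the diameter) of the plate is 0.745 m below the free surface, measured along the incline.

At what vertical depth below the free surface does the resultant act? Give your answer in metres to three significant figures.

γ = ρg = 1197 × 9.81 / 1000 = 11.74257 kN/m³.
The plate makes 46° with the vertical, i.e. θ = 90° − 46° = 44° to the horizontal. Measuring y along the incline from the free-surface line, vertical depth h = y·sinθ with sinθ = 0.694658.
The centroid of a semicircle lies 4r/(3π) = 0.721502 m from the diameter, here below the top edge, so y_c = 0.745 + 0.721502 = 1.4665 m and h_c = 1.4665 × 0.694658 = 1.01872 m.
A = πr²/2 = π × 1.7²/2 = 4.5396 m².
Resultant F = γ·h_c·A = 11.74257 × 1.01872 × 4.5396 = 54.3045 kN.
I_c = (π/8 − 8/(9π))·r⁴ = 0.109757 × 1.7⁴ = 0.916701 m⁴.
Centre of pressure: y_p = y_c + I_c/(y_c·A) = 1.4665 + 0.916701/(1.4665 × 4.5396) = 1.4665 + 0.137698 = 1.6042 m along the plane.
Vertically, h_p = y_p·sinθ = 1.6042 × 0.694658 = 1.11437 m.

h_p = 1.11 m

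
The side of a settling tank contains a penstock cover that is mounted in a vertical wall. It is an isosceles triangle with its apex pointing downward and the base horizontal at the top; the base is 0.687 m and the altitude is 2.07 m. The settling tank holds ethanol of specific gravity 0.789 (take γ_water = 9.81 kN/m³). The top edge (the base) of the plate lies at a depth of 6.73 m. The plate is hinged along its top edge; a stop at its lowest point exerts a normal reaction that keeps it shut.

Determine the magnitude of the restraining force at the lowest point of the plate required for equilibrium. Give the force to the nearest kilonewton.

γ = 0.789 × 9.81 = 7.74009 kN/m³.
With the apex down, the centroid sits h/3 = 2.07/3 = 0.69 m below the base (the top edge), so the centroid depth is h_c = 6.73 + 0.69 = 7.42 m.
A = ½ × 0.687 × 2.07 = 0.711045 m².
Resultant F = γ·h_c·A = 7.74009 × 7.42 × 0.711045 = 40.8364 kN.
I_c = b·h³/36 = 0.687 × 2.07³/36 = 0.169264 m⁴.
Centre of pressure: y_p = y_c + I_c/(y_c·A) = 7.42 + 0.169264/(7.42 × 0.711045) = 7.42 + 0.0320822 = 7.45208 m along the plane.
The resultant acts 0.69 + 0.0320822 = 0.722082 m (along the plate) below the hinge at the top edge, so the moment about the hinge is M = F × 0.722082 = 40.8364 × 0.722082 = 29.4872 kN·m.
A normal force at the bottom, 2.07 m from the hinge, must supply this moment: P = 29.4872/2.07 = 14.245 kN.

P ≈ 14 kN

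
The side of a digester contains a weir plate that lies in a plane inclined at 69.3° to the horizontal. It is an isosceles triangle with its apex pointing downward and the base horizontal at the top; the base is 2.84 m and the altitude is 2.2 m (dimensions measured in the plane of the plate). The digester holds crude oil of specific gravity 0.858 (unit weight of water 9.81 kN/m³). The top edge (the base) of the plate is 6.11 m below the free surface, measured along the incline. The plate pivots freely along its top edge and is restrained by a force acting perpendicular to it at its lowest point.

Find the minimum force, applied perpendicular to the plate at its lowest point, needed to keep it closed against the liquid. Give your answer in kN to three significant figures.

γ = 0.858 × 9.81 = 8.41698 kN/m³.
Let θ = 69.3° be the plate's angle to the horizontal; measure y along the incline from where the plane meets the free surface. Vertical depth h = y·sinθ with sinθ = 0.935444.
With the apex down, the centroid sits h/3 = 2.2/3 = 0.733333 m below the base (the top edge), so y_c = 6.11 + 0.733333 = 6.84333 m and h_c = 6.84333 × 0.935444 = 6.40155 m.
A = ½ × 2.84 × 2.2 = 3.124 m².
Resultant F = γ·h_c·A = 8.41698 × 6.40155 × 3.124 = 168.326 kN.
I_c = b·h³/36 = 2.84 × 2.2³/36 = 0.840009 m⁴.
Centre of pressure: y_p = y_c + I_c/(y_c·A) = 6.84333 + 0.840009/(6.84333 × 3.124) = 6.84333 + 0.0392921 = 6.88262 m along the plane.
The resultant acts 0.733333 + 0.0392921 = 0.772625 m (along the plate) below the hinge at the top edge, so the moment about the hinge is M = F × 0.772625 = 168.326 × 0.772625 = 130.053 kN·m.
A normal force at the bottom, 2.2 m from the hinge, must supply this moment: P = 130.053/2.2 = 59.115 kN.

P ≈ 59.1 kN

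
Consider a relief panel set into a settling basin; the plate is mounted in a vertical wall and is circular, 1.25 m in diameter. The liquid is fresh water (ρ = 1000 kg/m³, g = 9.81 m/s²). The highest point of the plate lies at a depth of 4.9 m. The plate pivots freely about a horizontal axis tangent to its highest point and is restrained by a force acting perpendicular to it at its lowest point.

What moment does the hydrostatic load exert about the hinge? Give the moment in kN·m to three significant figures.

γ = ρg = 1000 × 9.81 = 9810 N/m³ = 9.81 kN/m³.
The centroid is at the centre, 0.625 m below the top of the plate, so the centroid depth is h_c = 4.9 + 0.625 = 5.525 m.
A = π(0.625)² = 1.22718 m².
Resultant F = γ·h_c·A = 9.81 × 5.525 × 1.22718 = 66.5135 kN.
I_c = πr⁴/4 = π × 0.625⁴/4 = 0.119842 m⁴.
Centre of pressure: y_p = y_c + I_c/(y_c·A) = 5.525 + 0.119842/(5.525 × 1.22718) = 5.525 + 0.0176754 = 5.54268 m along the plane.
The resultant acts 0.625 + 0.0176754 = 0.642675 m (along the plate) below the hinge at the top edge, so the moment about the hinge is M = F × 0.642675 = 66.5135 × 0.642675 = 42.7466 kN·m.

M ≈ 42.7 kN·m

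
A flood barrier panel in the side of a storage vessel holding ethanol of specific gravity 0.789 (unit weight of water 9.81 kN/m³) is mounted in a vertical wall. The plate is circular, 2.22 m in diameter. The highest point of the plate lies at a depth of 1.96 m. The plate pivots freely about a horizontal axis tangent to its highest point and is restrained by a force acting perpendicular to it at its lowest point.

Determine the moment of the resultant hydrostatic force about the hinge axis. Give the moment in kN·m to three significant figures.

M ≈ 111 kN·m

γ = 0.789 × 9.81 = 7.74009 kN/m³.
The centroid is at the centre, 1.11 m below the top of the plate, so the centroid depth is h_c = 1.96 + 1.11 = 3.07 m.
A = π(1.11)² = 3.87076 m².
Resultant F = γ·h_c·A = 7.74009 × 3.07 × 3.87076 = 91.9773 kN.
I_c = πr⁴/4 = π × 1.11⁴/4 = 1.19229 m⁴.
Centre of pressure: y_p = y_c + I_c/(y_c·A) = 3.07 + 1.19229/(3.07 × 3.87076) = 3.07 + 0.100334 = 3.17033 m along the plane.
The resultant acts 1.11 + 0.100334 = 1.21033 m (along the plate) below the hinge at the top edge, so the moment about the hinge is M = F × 1.21033 = 91.9773 × 1.21033 = 111.323 kN·m.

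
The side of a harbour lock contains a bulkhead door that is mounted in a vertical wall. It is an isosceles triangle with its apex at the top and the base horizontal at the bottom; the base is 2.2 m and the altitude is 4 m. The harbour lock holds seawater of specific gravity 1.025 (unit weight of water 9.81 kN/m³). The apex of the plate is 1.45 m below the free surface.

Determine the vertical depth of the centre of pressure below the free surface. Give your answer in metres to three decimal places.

γ = 1.025 × 9.81 = 10.05525 kN/m³.
With the apex up, the centroid sits 2h/3 = 2 × 4/3 = 2.66667 m below the apex, so the centroid depth is h_c = 1.45 + 2.66667 = 4.11667 m.
A = ½ × 2.2 × 4 = 4.4 m².
Resultant F = γ·h_c·A = 10.05525 × 4.11667 × 4.4 = 182.134 kN.
I_c = b·h³/36 = 2.2 × 4³/36 = 3.91111 m⁴.
Centre of pressure: y_p = y_c + I_c/(y_c·A) = 4.11667 + 3.91111/(4.11667 × 4.4) = 4.11667 + 0.215924 = 4.33259 m along the plane.

h_p = 4.333 m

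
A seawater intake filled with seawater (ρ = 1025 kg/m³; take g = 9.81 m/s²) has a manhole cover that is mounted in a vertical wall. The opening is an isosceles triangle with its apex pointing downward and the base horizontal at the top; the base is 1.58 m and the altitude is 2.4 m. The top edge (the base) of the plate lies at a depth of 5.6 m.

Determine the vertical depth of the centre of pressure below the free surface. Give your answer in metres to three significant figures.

γ = ρg = 1025 × 9.81 / 1000 = 10.05525 kN/m³.
With the apex down, the centroid sits h/3 = 2.4/3 = 0.8 m below the base (the top edge), so the centroid depth is h_c = 5.6 + 0.8 = 6.4 m.
A = ½ × 1.58 × 2.4 = 1.896 m².
Resultant F = γ·h_c·A = 10.05525 × 6.4 × 1.896 = 122.014 kN.
I_c = b·h³/36 = 1.58 × 2.4³/36 = 0.60672 m⁴.
Centre of pressure: y_p = y_c + I_c/(y_c·A) = 6.4 + 0.60672/(6.4 × 1.896) = 6.4 + 0.05 = 6.45 m along the plane.

h_p = 6.45 m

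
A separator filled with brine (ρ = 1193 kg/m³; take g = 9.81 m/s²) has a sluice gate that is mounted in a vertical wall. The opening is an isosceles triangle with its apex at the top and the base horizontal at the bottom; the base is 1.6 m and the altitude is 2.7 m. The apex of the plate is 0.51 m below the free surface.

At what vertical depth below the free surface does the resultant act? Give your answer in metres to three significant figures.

h_p = 2.49 m

γ = ρg = 1193 × 9.81 / 1000 = 11.70333 kN/m³.
With the apex up, the centroid sits 2h/3 = 2 × 2.7/3 = 1.8 m below the apex, so the centroid depth is h_c = 0.51 + 1.8 = 2.31 m.
A = ½ × 1.6 × 2.7 = 2.16 m².
Resultant F = γ·h_c·A = 11.70333 × 2.31 × 2.16 = 58.3949 kN.
I_c = b·h³/36 = 1.6 × 2.7³/36 = 0.8748 m⁴.
Centre of pressure: y_p = y_c + I_c/(y_c·A) = 2.31 + 0.8748/(2.31 × 2.16) = 2.31 + 0.175325 = 2.48533 m along the plane.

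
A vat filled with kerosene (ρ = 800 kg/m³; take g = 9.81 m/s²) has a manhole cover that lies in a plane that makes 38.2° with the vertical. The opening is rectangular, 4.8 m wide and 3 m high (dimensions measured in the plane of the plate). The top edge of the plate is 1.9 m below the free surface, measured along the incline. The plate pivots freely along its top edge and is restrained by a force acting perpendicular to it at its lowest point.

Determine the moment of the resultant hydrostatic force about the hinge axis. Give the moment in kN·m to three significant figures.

M ≈ 520 kN·m

γ = ρg = 800 × 9.81 / 1000 = 7.848 kN/m³.
The plate makes 38.2° with the vertical, i.e. θ = 90° − 38.2° = 51.8° to the horizontal. Measuring y along the incline from the free-surface line, vertical depth h = y·sinθ with sinθ = 0.785857.
The centroid lies 3/2 = 1.5 m below the top edge, so y_c = 1.9 + 1.5 = 3.4 m and h_c = 3.4 × 0.785857 = 2.67191 m.
A = 4.8 × 3 = 14.4 m².
Resultant F = γ·h_c·A = 7.848 × 2.67191 × 14.4 = 301.956 kN.
I_c = b·h³/12 = 4.8 × 3³/12 = 10.8 m⁴.
Centre of pressure: y_p = y_c + I_c/(y_c·A) = 3.4 + 10.8/(3.4 × 14.4) = 3.4 + 0.220588 = 3.62059 m along the plane.
The resultant acts 1.5 + 0.220588 = 1.72059 m (along the plate) below the hinge at the top edge, so the moment about the hinge is M = F × 1.72059 = 301.956 × 1.72059 = 519.542 kN·m.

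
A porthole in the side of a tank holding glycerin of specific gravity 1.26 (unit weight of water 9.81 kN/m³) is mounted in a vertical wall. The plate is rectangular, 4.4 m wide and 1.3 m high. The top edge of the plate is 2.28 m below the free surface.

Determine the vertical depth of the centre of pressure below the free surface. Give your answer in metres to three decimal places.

h_p = 2.978 m

γ = 1.26 × 9.81 = 12.3606 kN/m³.
The centroid lies 1.3/2 = 0.65 m below the top edge, so the centroid depth is h_c = 2.28 + 0.65 = 2.93 m.
A = 4.4 × 1.3 = 5.72 m².
Resultant F = γ·h_c·A = 12.3606 × 2.93 × 5.72 = 207.159 kN.
I_c = b·h³/12 = 4.4 × 1.3³/12 = 0.805567 m⁴.
Centre of pressure: y_p = y_c + I_c/(y_c·A) = 2.93 + 0.805567/(2.93 × 5.72) = 2.93 + 0.048066 = 2.97807 m along the plane.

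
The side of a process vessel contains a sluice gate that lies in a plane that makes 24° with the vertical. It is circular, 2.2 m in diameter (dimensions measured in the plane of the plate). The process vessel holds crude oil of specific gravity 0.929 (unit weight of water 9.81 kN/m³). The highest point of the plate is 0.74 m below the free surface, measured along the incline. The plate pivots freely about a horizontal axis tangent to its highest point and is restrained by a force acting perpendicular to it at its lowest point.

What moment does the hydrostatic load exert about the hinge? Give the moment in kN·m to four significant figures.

γ = 0.929 × 9.81 = 9.11349 kN/m³.
The plate makes 24° with the vertical, i.e. θ = 90° − 24° = 66° to the horizontal. Measuring y along the incline from the free-surface line, vertical depth h = y·sinθ with sinθ = 0.913545.
The centroid is at the centre, 1.1 m below the top of the plate, so y_c = 0.74 + 1.1 = 1.84 m and h_c = 1.84 × 0.913545 = 1.68092 m.
A = π(1.1)² = 3.80133 m².
Resultant F = γ·h_c·A = 9.11349 × 1.68092 × 3.80133 = 58.2328 kN.
I_c = πr⁴/4 = π × 1.1⁴/4 = 1.1499 m⁴.
Centre of pressure: y_p = y_c + I_c/(y_c·A) = 1.84 + 1.1499/(1.84 × 3.80133) = 1.84 + 0.164402 = 2.0044 m along the plane.
The resultant acts 1.1 + 0.164402 = 1.2644 m (along the plate) below the hinge at the top edge, so the moment about the hinge is M = F × 1.2644 = 58.2328 × 1.2644 = 73.6296 kN·m.

M ≈ 73.63 kN·m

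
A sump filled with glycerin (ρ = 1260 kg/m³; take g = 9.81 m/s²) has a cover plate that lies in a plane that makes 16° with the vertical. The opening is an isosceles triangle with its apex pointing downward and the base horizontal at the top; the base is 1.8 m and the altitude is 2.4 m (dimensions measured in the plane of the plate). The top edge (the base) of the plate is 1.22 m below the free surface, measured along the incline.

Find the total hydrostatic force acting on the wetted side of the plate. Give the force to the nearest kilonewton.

γ = ρg = 1260 × 9.81 / 1000 = 12.3606 kN/m³.
The plate makes 16° with the vertical, i.e. θ = 90° − 16° = 74° to the horizontal. Measuring y along the incline from the free-surface line, vertical depth h = y·sinθ with sinθ = 0.961262.
With the apex down, the centroid sits h/3 = 2.4/3 = 0.8 m below the base (the top edge), so y_c = 1.22 + 0.8 = 2.02 m and h_c = 2.02 × 0.961262 = 1.94175 m.
A = ½ × 1.8 × 2.4 = 2.16 m².
Resultant F = γ·h_c·A = 12.3606 × 1.94175 × 2.16 = 51.8426 kN.

F ≈ 52 kN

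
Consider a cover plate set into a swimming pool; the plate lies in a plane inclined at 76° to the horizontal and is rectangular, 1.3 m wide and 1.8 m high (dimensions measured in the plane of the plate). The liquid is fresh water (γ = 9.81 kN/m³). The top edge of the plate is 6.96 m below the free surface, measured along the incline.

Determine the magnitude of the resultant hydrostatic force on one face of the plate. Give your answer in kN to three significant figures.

F ≈ 175 kN

γ = 9.81 kN/m³.
Let θ = 76° be the plate's angle to the horizontal; measure y along the incline from where the plane meets the free surface. Vertical depth h = y·sinθ with sinθ = 0.970296.
The centroid lies 1.8/2 = 0.9 m below the top edge, so y_c = 6.96 + 0.9 = 7.86 m and h_c = 7.86 × 0.970296 = 7.62653 m.
A = 1.3 × 1.8 = 2.34 m².
Resultant F = γ·h_c·A = 9.81 × 7.62653 × 2.34 = 175.07 kN.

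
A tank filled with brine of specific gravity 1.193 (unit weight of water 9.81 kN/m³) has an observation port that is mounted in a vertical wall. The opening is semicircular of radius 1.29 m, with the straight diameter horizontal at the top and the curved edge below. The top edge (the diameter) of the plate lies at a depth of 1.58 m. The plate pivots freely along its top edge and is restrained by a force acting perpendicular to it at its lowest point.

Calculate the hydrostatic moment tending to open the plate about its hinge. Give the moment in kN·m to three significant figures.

γ = 1.193 × 9.81 = 11.70333 kN/m³.
The centroid of a semicircle lies 4r/(3π) = 0.547493 m from the diameter, here below the top edge, so the centroid depth is h_c = 1.58 + 0.547493 = 2.12749 m.
A = πr²/2 = π × 1.29²/2 = 2.61396 m².
Resultant F = γ·h_c·A = 11.70333 × 2.12749 × 2.61396 = 65.0843 kN.
I_c = (π/8 − 8/(9π))·r⁴ = 0.109757 × 1.29⁴ = 0.303942 m⁴.
Centre of pressure: y_p = y_c + I_c/(y_c·A) = 2.12749 + 0.303942/(2.12749 × 2.61396) = 2.12749 + 0.0546543 = 2.18214 m along the plane.
The resultant acts 0.547493 + 0.0546543 = 0.602147 m (along the plate) below the hinge at the top edge, so the moment about the hinge is M = F × 0.602147 = 65.0843 × 0.602147 = 39.1903 kN·m.

M ≈ 39.2 kN·m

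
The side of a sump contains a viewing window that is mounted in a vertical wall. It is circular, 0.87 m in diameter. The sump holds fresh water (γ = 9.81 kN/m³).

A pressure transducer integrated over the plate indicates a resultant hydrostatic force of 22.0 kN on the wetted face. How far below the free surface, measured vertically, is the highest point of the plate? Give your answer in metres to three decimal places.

γ = 9.81 kN/m³.
A = π(0.435)² = 0.594468 m².
From F = γ·h_c·A, the centroid depth is h_c = 22.0/(9.81 × 0.594468) = 3.77246 m.
The centroid is at the centre, 0.435 m below the top of the plate, so the highest point sits at h_top = 3.77246 − 0.435 = 3.33746 m below the surface.

d_top ≈ 3.337 m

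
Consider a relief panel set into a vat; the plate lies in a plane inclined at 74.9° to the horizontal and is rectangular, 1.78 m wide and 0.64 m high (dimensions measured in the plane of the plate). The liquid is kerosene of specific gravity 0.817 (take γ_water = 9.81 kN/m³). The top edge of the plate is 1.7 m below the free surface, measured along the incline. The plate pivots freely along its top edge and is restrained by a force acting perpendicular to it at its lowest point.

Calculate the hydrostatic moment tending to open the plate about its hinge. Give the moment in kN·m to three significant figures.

γ = 0.817 × 9.81 = 8.01477 kN/m³.
Let θ = 74.9° be the plate's angle to the horizontal; measure y along the incline from where the plane meets the free surface. Vertical depth h = y·sinθ with sinθ = 0.965473.
The centroid lies 0.64/2 = 0.32 m below the top edge, so y_c = 1.7 + 0.32 = 2.02 m and h_c = 2.02 × 0.965473 = 1.95026 m.
A = 1.78 × 0.64 = 1.1392 m².
Resultant F = γ·h_c·A = 8.01477 × 1.95026 × 1.1392 = 17.8067 kN.
I_c = b·h³/12 = 1.78 × 0.64³/12 = 0.0388847 m⁴.
Centre of pressure: y_p = y_c + I_c/(y_c·A) = 2.02 + 0.0388847/(2.02 × 1.1392) = 2.02 + 0.0168977 = 2.0369 m along the plane.
The resultant acts 0.32 + 0.0168977 = 0.336898 m (along the plate) below the hinge at the top edge, so the moment about the hinge is M = F × 0.336898 = 17.8067 × 0.336898 = 5.99904 kN·m.

M ≈ 6.00 kN·m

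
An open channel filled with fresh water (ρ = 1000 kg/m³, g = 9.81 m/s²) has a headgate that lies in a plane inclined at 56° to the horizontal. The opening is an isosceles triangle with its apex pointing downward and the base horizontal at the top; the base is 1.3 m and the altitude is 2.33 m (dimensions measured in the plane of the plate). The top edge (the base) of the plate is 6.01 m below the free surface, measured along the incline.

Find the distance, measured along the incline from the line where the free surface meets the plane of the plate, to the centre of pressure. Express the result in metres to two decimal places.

y_p = 6.83 m

γ = ρg = 1000 × 9.81 = 9810 N/m³ = 9.81 kN/m³.
Let θ = 56° be the plate's angle to the horizontal; measure y along the incline from where the plane meets the free surface. Vertical depth h = y·sinθ with sinθ = 0.829038.
With the apex down, the centroid sits h/3 = 2.33/3 = 0.776667 m below the base (the top edge), so y_c = 6.01 + 0.776667 = 6.78667 m and h_c = 6.78667 × 0.829038 = 5.62641 m.
A = ½ × 1.3 × 2.33 = 1.5145 m².
Resultant F = γ·h_c·A = 9.81 × 5.62641 × 1.5145 = 83.593 kN.
I_c = b·h³/36 = 1.3 × 2.33³/36 = 0.456782 m⁴.
Centre of pressure: y_p = y_c + I_c/(y_c·A) = 6.78667 + 0.456782/(6.78667 × 1.5145) = 6.78667 + 0.0444409 = 6.83111 m along the plane.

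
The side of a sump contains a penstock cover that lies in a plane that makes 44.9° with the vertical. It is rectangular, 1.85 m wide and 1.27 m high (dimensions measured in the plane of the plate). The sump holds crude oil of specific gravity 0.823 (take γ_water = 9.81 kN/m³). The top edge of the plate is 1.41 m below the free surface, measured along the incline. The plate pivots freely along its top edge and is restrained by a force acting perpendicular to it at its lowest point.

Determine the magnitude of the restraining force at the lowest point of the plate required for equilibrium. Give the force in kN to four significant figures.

P ≈ 15.16 kN

γ = 0.823 × 9.81 = 8.07363 kN/m³.
The plate makes 44.9° with the vertical, i.e. θ = 90° − 44.9° = 45.1° to the horizontal. Measuring y along the incline from the free-surface line, vertical depth h = y·sinθ with sinθ = 0.708340.
The centroid lies 1.27/2 = 0.635 m below the top edge, so y_c = 1.41 + 0.635 = 2.045 m and h_c = 2.045 × 0.708340 = 1.44856 m.
A = 1.85 × 1.27 = 2.3495 m².
Resultant F = γ·h_c·A = 8.07363 × 1.44856 × 2.3495 = 27.4777 kN.
I_c = b·h³/12 = 1.85 × 1.27³/12 = 0.315792 m⁴.
Centre of pressure: y_p = y_c + I_c/(y_c·A) = 2.045 + 0.315792/(2.045 × 2.3495) = 2.045 + 0.0657253 = 2.11073 m along the plane.
The resultant acts 0.635 + 0.0657253 = 0.700725 m (along the plate) below the hinge at the top edge, so the moment about the hinge is M = F × 0.700725 = 27.4777 × 0.700725 = 19.2543 kN·m.
A normal force at the bottom, 1.27 m from the hinge, must supply this moment: P = 19.2543/1.27 = 15.1609 kN.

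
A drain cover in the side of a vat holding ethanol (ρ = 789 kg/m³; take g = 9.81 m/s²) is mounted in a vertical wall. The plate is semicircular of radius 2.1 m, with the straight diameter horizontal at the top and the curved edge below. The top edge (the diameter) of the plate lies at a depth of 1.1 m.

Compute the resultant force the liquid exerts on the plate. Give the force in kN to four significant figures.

γ = ρg = 789 × 9.81 / 1000 = 7.74009 kN/m³.
The centroid of a semicircle lies 4r/(3π) = 0.891268 m from the diameter, here below the top edge, so the centroid depth is h_c = 1.1 + 0.891268 = 1.99127 m.
A = πr²/2 = π × 2.1²/2 = 6.92721 m².
Resultant F = γ·h_c·A = 7.74009 × 1.99127 × 6.92721 = 106.766 kN.

F ≈ 106.8 kN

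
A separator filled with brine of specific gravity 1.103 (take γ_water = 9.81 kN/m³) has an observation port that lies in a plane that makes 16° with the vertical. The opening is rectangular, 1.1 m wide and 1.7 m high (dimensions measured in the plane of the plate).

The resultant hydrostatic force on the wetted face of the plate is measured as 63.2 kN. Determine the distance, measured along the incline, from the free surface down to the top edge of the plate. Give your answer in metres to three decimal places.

γ = 1.103 × 9.81 = 10.82043 kN/m³.
A = 1.1 × 1.7 = 1.87 m².
From F = γ·h_c·A, the centroid depth is h_c = 63.2/(10.82043 × 1.87) = 3.12342 m.
The plate makes 16° with the vertical, i.e. θ = 90° − 16° = 74° to the horizontal. Measuring y along the incline from the free-surface line, vertical depth h = y·sinθ with sinθ = 0.961262.
Along the incline, y_c = h_c/sinθ = 3.12342/0.961262 = 3.24929 m.
The centroid lies 1.7/2 = 0.85 m below the top edge, so the top edge sits at y_top = 3.24929 − 0.85 = 2.39929 m along the incline.

y_top ≈ 2.399 m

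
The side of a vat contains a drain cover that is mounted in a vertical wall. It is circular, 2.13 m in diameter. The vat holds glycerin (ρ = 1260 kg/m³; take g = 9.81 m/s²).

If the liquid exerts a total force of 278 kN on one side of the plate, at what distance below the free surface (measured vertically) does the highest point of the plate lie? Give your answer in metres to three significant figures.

γ = ρg = 1260 × 9.81 / 1000 = 12.3606 kN/m³.
A = π(1.065)² = 3.56327 m².
From F = γ·h_c·A, the centroid depth is h_c = 278/(12.3606 × 3.56327) = 6.31185 m.
The centroid is at the centre, 1.065 m below the top of the plate, so the highest point sits at h_top = 6.31185 − 1.065 = 5.24685 m below the surface.

d_top ≈ 5.25 m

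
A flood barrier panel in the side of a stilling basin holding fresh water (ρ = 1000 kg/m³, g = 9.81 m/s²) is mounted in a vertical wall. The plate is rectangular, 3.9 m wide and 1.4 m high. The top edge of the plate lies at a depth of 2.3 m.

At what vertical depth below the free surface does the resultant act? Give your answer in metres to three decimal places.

h_p = 3.054 m

γ = ρg = 1000 × 9.81 = 9810 N/m³ = 9.81 kN/m³.
The centroid lies 1.4/2 = 0.7 m below the top edge, so the centroid depth is h_c = 2.3 + 0.7 = 3 m.
A = 3.9 × 1.4 = 5.46 m².
Resultant F = γ·h_c·A = 9.81 × 3 × 5.46 = 160.688 kN.
I_c = b·h³/12 = 3.9 × 1.4³/12 = 0.8918 m⁴.
Centre of pressure: y_p = y_c + I_c/(y_c·A) = 3 + 0.8918/(3 × 5.46) = 3 + 0.0544444 = 3.05444 m along the plane.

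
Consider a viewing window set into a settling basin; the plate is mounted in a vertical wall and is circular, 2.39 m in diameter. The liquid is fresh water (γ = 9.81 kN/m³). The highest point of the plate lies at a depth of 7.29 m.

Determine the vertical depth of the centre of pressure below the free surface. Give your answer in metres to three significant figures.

h_p = 8.53 m

γ = 9.81 kN/m³.
The centroid is at the centre, 1.195 m below the top of the plate, so the centroid depth is h_c = 7.29 + 1.195 = 8.485 m.
A = π(1.195)² = 4.48627 m².
Resultant F = γ·h_c·A = 9.81 × 8.485 × 4.48627 = 373.427 kN.
I_c = πr⁴/4 = π × 1.195⁴/4 = 1.60163 m⁴.
Centre of pressure: y_p = y_c + I_c/(y_c·A) = 8.485 + 1.60163/(8.485 × 4.48627) = 8.485 + 0.0420751 = 8.52708 m along the plane.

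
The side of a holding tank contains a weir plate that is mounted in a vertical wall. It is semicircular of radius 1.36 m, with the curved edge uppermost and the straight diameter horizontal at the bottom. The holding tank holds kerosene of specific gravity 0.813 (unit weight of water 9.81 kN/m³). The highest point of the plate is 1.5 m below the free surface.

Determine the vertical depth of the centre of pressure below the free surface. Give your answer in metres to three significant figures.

h_p = 2.34 m

γ = 0.813 × 9.81 = 7.97553 kN/m³.
The centroid lies 4r/(3π) = 0.577202 m above the diameter, so r − 4r/(3π) = 1.36 − 0.577202 = 0.782798 m below the topmost point, so the centroid depth is h_c = 1.5 + 0.782798 = 2.2828 m.
A = πr²/2 = π × 1.36²/2 = 2.90534 m².
Resultant F = γ·h_c·A = 7.97553 × 2.2828 × 2.90534 = 52.8962 kN.
I_c = (π/8 − 8/(9π))·r⁴ = 0.109757 × 1.36⁴ = 0.375481 m⁴.
Centre of pressure: y_p = y_c + I_c/(y_c·A) = 2.2828 + 0.375481/(2.2828 × 2.90534) = 2.2828 + 0.0566139 = 2.33941 m along the plane.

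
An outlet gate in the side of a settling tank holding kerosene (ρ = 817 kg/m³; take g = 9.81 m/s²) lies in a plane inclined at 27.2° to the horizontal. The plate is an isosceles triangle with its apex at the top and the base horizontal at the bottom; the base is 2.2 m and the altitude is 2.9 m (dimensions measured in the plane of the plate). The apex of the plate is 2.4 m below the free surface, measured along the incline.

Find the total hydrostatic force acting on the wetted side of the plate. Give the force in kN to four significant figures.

γ = ρg = 817 × 9.81 / 1000 = 8.01477 kN/m³.
Let θ = 27.2° be the plate's angle to the horizontal; measure y along the incline from where the plane meets the free surface. Vertical depth h = y·sinθ with sinθ = 0.457098.
With the apex up, the centroid sits 2h/3 = 2 × 2.9/3 = 1.93333 m below the apex, so y_c = 2.4 + 1.93333 = 4.33333 m and h_c = 4.33333 × 0.457098 = 1.98076 m.
A = ½ × 2.2 × 2.9 = 3.19 m².
Resultant F = γ·h_c·A = 8.01477 × 1.98076 × 3.19 = 50.6423 kN.

F ≈ 50.64 kN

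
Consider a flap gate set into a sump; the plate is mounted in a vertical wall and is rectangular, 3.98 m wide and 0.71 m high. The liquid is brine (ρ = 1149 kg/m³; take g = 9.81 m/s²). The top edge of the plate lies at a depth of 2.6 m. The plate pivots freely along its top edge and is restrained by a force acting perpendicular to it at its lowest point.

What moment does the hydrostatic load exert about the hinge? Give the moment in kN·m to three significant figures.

γ = ρg = 1149 × 9.81 / 1000 = 11.27169 kN/m³.
The centroid lies 0.71/2 = 0.355 m below the top edge, so the centroid depth is h_c = 2.6 + 0.355 = 2.955 m.
A = 3.98 × 0.71 = 2.8258 m².
Resultant F = γ·h_c·A = 11.27169 × 2.955 × 2.8258 = 94.1213 kN.
I_c = b·h³/12 = 3.98 × 0.71³/12 = 0.118707 m⁴.
Centre of pressure: y_p = y_c + I_c/(y_c·A) = 2.955 + 0.118707/(2.955 × 2.8258) = 2.955 + 0.014216 = 2.96922 m along the plane.
The resultant acts 0.355 + 0.014216 = 0.369216 m (along the plate) below the hinge at the top edge, so the moment about the hinge is M = F × 0.369216 = 94.1213 × 0.369216 = 34.7511 kN·m.

M ≈ 34.8 kN·m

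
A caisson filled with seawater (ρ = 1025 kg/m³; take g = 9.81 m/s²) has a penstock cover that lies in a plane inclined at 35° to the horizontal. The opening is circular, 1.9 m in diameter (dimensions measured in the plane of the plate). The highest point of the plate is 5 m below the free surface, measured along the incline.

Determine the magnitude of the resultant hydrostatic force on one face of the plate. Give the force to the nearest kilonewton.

γ = ρg = 1025 × 9.81 / 1000 = 10.05525 kN/m³.
Let θ = 35° be the plate's angle to the horizontal; measure y along the incline from where the plane meets the free surface. Vertical depth h = y·sinθ with sinθ = 0.573576.
The centroid is at the centre, 0.95 m below the top of the plate, so y_c = 5 + 0.95 = 5.95 m and h_c = 5.95 × 0.573576 = 3.41278 m.
A = π(0.95)² = 2.83529 m².
Resultant F = γ·h_c·A = 10.05525 × 3.41278 × 2.83529 = 97.2968 kN.

F ≈ 97 kN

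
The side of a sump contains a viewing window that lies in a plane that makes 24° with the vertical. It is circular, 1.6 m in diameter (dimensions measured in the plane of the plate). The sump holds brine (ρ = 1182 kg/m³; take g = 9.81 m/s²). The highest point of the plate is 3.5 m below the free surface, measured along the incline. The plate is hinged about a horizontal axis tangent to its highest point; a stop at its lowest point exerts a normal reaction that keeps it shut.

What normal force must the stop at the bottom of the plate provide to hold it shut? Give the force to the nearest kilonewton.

P ≈ 48 kN

γ = ρg = 1182 × 9.81 / 1000 = 11.59542 kN/m³.
The plate makes 24° with the vertical, i.e. θ = 90° − 24° = 66° to the horizontal. Measuring y along the incline from the free-surface line, vertical depth h = y·sinθ with sinθ = 0.913545.
The centroid is at the centre, 0.8 m below the top of the plate, so y_c = 3.5 + 0.8 = 4.3 m and h_c = 4.3 × 0.913545 = 3.92824 m.
A = π(0.8)² = 2.01062 m².
Resultant F = γ·h_c·A = 11.59542 × 3.92824 × 2.01062 = 91.5829 kN.
I_c = πr⁴/4 = π × 0.8⁴/4 = 0.321699 m⁴.
Centre of pressure: y_p = y_c + I_c/(y_c·A) = 4.3 + 0.321699/(4.3 × 2.01062) = 4.3 + 0.0372093 = 4.33721 m along the plane.
The resultant acts 0.8 + 0.0372093 = 0.837209 m (along the plate) below the hinge at the top edge, so the moment about the hinge is M = F × 0.837209 = 91.5829 × 0.837209 = 76.674 kN·m.
A normal force at the bottom, 1.6 m from the hinge, must supply this moment: P = 76.674/1.6 = 47.9213 kN.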